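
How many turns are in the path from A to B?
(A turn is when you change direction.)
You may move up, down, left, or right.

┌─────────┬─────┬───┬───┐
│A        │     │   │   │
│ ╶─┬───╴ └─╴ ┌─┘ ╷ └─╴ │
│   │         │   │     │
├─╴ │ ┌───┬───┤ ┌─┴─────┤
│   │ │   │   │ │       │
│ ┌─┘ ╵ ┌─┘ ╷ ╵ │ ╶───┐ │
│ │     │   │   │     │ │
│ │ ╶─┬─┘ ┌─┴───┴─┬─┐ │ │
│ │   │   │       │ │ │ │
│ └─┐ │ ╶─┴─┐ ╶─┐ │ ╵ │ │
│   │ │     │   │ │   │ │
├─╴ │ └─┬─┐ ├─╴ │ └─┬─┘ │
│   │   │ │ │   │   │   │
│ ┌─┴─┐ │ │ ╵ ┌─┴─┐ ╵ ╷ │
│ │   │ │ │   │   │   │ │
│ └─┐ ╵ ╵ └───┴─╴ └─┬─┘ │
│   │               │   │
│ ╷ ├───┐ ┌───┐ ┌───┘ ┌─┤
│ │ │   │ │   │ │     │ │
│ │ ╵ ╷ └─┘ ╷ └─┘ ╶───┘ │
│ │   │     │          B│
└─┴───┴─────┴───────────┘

Directions: down, right, down, left, down, down, down, right, down, left, down, down, right, down, down, right, up, right, down, right, right, up, right, down, right, right, right, right, right
Number of turns: 19

Solution:

┌─────────┬─────┬───┬───┐
│A        │     │   │   │
│ ╶─┬───╴ └─╴ ┌─┘ ╷ └─╴ │
│↳ ↓│         │   │     │
├─╴ │ ┌───┬───┤ ┌─┴─────┤
│↓ ↲│ │   │   │ │       │
│ ┌─┘ ╵ ┌─┘ ╷ ╵ │ ╶───┐ │
│↓│     │   │   │     │ │
│ │ ╶─┬─┘ ┌─┴───┴─┬─┐ │ │
│↓│   │   │       │ │ │ │
│ └─┐ │ ╶─┴─┐ ╶─┐ │ ╵ │ │
│↳ ↓│ │     │   │ │   │ │
├─╴ │ └─┬─┐ ├─╴ │ └─┬─┘ │
│↓ ↲│   │ │ │   │   │   │
│ ┌─┴─┐ │ │ ╵ ┌─┴─┐ ╵ ╷ │
│↓│   │ │ │   │   │   │ │
│ └─┐ ╵ ╵ └───┴─╴ └─┬─┘ │
│↳ ↓│               │   │
│ ╷ ├───┐ ┌───┐ ┌───┘ ┌─┤
│ │↓│↱ ↓│ │↱ ↓│ │     │ │
│ │ ╵ ╷ └─┘ ╷ └─┘ ╶───┘ │
│ │↳ ↑│↳ → ↑│↳ → → → → B│
└─┴───┴─────┴───────────┘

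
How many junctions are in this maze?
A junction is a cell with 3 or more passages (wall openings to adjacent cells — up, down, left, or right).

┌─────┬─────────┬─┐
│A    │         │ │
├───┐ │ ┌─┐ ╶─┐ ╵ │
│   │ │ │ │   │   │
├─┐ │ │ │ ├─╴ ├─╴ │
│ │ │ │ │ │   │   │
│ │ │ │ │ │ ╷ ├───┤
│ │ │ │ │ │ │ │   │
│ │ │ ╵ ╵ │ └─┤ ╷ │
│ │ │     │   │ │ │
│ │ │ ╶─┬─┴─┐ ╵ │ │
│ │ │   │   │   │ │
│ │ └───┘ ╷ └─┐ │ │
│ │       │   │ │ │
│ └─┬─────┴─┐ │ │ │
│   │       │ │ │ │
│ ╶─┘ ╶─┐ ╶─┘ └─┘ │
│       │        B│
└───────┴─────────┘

Checking each cell for number of passages:

Junctions found (3+ passages):
  (0, 5): 3 passages
  (1, 8): 3 passages
  (2, 6): 3 passages
  (4, 2): 3 passages
  (4, 3): 3 passages
  (5, 7): 3 passages
  (7, 0): 3 passages
  (7, 4): 3 passages
  (8, 2): 3 passages
  (8, 6): 3 passages
Total junctions: 10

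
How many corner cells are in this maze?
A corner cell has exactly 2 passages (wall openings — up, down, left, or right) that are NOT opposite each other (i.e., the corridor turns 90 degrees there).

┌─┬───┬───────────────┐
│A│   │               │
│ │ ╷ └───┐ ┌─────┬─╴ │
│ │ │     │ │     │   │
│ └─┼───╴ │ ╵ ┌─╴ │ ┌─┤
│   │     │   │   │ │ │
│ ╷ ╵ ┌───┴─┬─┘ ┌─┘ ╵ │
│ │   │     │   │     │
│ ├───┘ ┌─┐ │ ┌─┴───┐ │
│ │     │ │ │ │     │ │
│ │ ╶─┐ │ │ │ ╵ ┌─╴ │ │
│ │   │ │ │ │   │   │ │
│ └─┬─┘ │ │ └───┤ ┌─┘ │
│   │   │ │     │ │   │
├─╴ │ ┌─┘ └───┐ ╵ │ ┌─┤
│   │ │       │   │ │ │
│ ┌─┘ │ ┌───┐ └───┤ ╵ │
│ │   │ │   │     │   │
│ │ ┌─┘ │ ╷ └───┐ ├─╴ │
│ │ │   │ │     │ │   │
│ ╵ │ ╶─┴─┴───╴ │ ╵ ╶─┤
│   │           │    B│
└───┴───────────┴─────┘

Counting corner cells (2 non-opposite passages):
Total corners: 62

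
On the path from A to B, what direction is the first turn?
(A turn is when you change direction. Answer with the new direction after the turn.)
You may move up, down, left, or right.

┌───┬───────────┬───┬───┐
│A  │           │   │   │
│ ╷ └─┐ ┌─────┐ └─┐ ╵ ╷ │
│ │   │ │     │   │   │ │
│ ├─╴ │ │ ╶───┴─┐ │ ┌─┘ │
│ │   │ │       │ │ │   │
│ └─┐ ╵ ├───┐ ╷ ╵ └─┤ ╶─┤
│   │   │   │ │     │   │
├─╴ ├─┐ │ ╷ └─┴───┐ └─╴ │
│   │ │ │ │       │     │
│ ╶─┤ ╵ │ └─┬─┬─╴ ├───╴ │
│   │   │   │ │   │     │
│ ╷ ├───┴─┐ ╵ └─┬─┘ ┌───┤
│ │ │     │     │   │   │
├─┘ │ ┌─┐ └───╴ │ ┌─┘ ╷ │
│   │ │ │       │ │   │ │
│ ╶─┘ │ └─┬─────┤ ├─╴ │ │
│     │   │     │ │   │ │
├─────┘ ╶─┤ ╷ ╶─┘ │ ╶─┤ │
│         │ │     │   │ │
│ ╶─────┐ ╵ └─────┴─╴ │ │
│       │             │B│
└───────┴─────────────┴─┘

Directions: right, down, right, down, down, right, up, up, up, right, right, right, right, down, right, down, down, right, down, right, right, down, left, left, down, left, down, down, down, left, left, up, left, down, down, right, right, right, right, right, up, left, up, right, up, up, right, down, down, down, down
First turn direction: down

Solution:

┌───┬───────────┬───┬───┐
│A ↓│  ↱ → → → ↓│   │   │
│ ╷ └─┐ ┌─────┐ └─┐ ╵ ╷ │
│ │↳ ↓│↑│     │↳ ↓│   │ │
│ ├─╴ │ │ ╶───┴─┐ │ ┌─┘ │
│ │  ↓│↑│       │↓│ │   │
│ └─┐ ╵ ├───┐ ╷ ╵ └─┤ ╶─┤
│   │↳ ↑│   │ │  ↳ ↓│   │
├─╴ ├─┐ │ ╷ └─┴───┐ └─╴ │
│   │ │ │ │       │↳ → ↓│
│ ╶─┤ ╵ │ └─┬─┬─╴ ├───╴ │
│   │   │   │ │   │↓ ← ↲│
│ ╷ ├───┴─┐ ╵ └─┬─┘ ┌───┤
│ │ │     │     │↓ ↲│↱ ↓│
├─┘ │ ┌─┐ └───╴ │ ┌─┘ ╷ │
│   │ │ │       │↓│  ↑│↓│
│ ╶─┘ │ └─┬─────┤ ├─╴ │ │
│     │   │↓ ↰  │↓│↱ ↑│↓│
├─────┘ ╶─┤ ╷ ╶─┘ │ ╶─┤ │
│         │↓│↑ ← ↲│↑ ↰│↓│
│ ╶─────┐ ╵ └─────┴─╴ │ │
│       │  ↳ → → → → ↑│B│
└───────┴─────────────┴─┘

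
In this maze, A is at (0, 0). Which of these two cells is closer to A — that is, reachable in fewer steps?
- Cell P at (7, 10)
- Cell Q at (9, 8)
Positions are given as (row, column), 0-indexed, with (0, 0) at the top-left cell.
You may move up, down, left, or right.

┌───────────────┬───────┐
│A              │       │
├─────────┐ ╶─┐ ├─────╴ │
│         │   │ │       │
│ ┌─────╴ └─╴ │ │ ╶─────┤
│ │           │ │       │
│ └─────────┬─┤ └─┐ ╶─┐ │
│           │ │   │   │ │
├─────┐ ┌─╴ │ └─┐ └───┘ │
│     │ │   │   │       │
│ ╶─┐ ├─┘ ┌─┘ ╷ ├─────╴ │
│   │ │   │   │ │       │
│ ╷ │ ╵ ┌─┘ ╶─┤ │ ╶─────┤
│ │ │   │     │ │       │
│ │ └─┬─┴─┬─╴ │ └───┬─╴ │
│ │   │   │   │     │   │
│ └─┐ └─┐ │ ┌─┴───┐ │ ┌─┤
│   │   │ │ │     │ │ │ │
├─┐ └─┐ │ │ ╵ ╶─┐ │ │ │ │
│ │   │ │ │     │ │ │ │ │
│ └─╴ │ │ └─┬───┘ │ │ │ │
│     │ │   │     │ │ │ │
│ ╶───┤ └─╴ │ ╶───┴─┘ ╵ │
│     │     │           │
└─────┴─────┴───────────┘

Shortest path A → P at (7, 10): 25 steps
Shortest path A → Q at (9, 8): 37 steps

P is closer (25 steps vs 37 steps).

Path to P:

┌───────────────┬───────┐
│A → → → → → → ↓│       │
├─────────┐ ╶─┐ ├─────╴ │
│         │   │↓│       │
│ ┌─────╴ └─╴ │ │ ╶─────┤
│ │           │↓│       │
│ └─────────┬─┤ └─┐ ╶─┐ │
│           │ │↳ ↓│   │ │
├─────┐ ┌─╴ │ └─┐ └───┘ │
│     │ │   │   │↳ → → ↓│
│ ╶─┐ ├─┘ ┌─┘ ╷ ├─────╴ │
│   │ │   │   │ │↓ ← ← ↲│
│ ╷ │ ╵ ┌─┘ ╶─┤ │ ╶─────┤
│ │ │   │     │ │↳ → → ↓│
│ │ └─┬─┴─┬─╴ │ └───┬─╴ │
│ │   │   │   │     │P ↲│
│ └─┐ └─┐ │ ┌─┴───┐ │ ┌─┤
│   │   │ │ │     │ │ │ │
├─┐ └─┐ │ │ ╵ ╶─┐ │ │ │ │
│ │   │ │ │     │ │ │ │ │
│ └─╴ │ │ └─┬───┘ │ │ │ │
│     │ │   │     │ │ │ │
│ ╶───┤ └─╴ │ ╶───┴─┘ ╵ │
│     │     │           │
└─────┴─────┴───────────┘

Path to Q:

┌───────────────┬───────┐
│A → → → → → → ↓│       │
├─────────┐ ╶─┐ ├─────╴ │
│         │   │↓│       │
│ ┌─────╴ └─╴ │ │ ╶─────┤
│ │           │↓│       │
│ └─────────┬─┤ └─┐ ╶─┐ │
│           │ │↳ ↓│   │ │
├─────┐ ┌─╴ │ └─┐ └───┘ │
│     │ │   │   │↳ → → ↓│
│ ╶─┐ ├─┘ ┌─┘ ╷ ├─────╴ │
│   │ │   │   │ │↓ ← ← ↲│
│ ╷ │ ╵ ┌─┘ ╶─┤ │ ╶─────┤
│ │ │   │     │ │↳ → → ↓│
│ │ └─┬─┴─┬─╴ │ └───┬─╴ │
│ │   │   │   │     │↓ ↲│
│ └─┐ └─┐ │ ┌─┴───┐ │ ┌─┤
│   │   │ │ │     │ │↓│ │
├─┐ └─┐ │ │ ╵ ╶─┐ │ │ │ │
│ │   │ │ │     │Q│ │↓│ │
│ └─╴ │ │ └─┬───┘ │ │ │ │
│     │ │   │↱ → ↑│ │↓│ │
│ ╶───┤ └─╴ │ ╶───┴─┘ ╵ │
│     │     │↑ ← ← ← ↲  │
└─────┴─────┴───────────┘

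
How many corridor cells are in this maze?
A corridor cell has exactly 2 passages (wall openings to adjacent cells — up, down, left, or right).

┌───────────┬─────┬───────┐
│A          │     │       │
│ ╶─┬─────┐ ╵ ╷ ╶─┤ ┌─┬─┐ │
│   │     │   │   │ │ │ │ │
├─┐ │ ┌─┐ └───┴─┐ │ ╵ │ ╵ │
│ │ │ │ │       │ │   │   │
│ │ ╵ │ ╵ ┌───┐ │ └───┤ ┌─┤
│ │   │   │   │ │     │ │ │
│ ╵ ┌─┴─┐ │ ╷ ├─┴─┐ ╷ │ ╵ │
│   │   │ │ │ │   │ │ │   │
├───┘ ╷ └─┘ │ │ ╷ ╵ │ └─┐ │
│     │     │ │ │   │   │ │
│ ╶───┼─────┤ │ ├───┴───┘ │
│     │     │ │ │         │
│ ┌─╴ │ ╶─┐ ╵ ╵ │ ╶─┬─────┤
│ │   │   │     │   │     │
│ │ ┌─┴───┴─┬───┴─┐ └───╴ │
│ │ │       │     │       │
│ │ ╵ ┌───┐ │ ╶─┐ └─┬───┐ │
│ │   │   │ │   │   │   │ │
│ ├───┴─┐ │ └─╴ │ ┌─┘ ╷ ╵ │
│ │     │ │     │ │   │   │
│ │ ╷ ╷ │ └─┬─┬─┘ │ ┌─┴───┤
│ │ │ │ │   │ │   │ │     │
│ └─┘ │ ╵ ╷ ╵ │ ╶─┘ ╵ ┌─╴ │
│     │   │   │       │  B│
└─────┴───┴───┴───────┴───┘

Counting cells with exactly 2 passages:
Total corridor cells: 139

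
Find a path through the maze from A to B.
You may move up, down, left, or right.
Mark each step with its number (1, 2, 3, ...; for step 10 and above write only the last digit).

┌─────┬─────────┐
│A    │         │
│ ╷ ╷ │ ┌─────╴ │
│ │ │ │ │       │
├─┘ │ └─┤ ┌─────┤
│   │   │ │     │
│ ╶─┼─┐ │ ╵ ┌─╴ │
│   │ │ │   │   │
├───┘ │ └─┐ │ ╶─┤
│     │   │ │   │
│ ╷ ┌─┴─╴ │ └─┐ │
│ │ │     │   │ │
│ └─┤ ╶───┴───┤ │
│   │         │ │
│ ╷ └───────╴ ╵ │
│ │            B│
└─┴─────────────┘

Finding the shortest path through the maze:
Path length: 18 steps
Directions: right → right → down → down → right → down → down → right → down → left → left → down → right → right → right → right → down → right

Solution:

┌─────┬─────────┐
│A 1 2│         │
│ ╷ ╷ │ ┌─────╴ │
│ │ │3│ │       │
├─┘ │ └─┤ ┌─────┤
│   │4 5│ │     │
│ ╶─┼─┐ │ ╵ ┌─╴ │
│   │ │6│   │   │
├───┘ │ └─┐ │ ╶─┤
│     │7 8│ │   │
│ ╷ ┌─┴─╴ │ └─┐ │
│ │ │1 0 9│   │ │
│ └─┤ ╶───┴───┤ │
│   │2 3 4 5 6│ │
│ ╷ └───────╴ ╵ │
│ │          7 B│
└─┴─────────────┘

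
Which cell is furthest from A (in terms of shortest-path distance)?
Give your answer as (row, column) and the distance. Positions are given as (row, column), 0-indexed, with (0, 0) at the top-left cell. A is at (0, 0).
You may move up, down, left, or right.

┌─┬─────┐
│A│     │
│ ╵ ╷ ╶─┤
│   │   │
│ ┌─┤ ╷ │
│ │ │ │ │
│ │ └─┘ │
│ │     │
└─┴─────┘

Computing BFS distances from A to all cells:
Furthest cell: (2, 1)
Distance: 11 steps

Path from A to the furthest cell:

┌─┬─────┐
│A│↱ ↓  │
│ ╵ ╷ ╶─┤
│↳ ↑│↳ ↓│
│ ┌─┤ ╷ │
│ │B│ │↓│
│ │ └─┘ │
│ │↑ ← ↲│
└─┴─────┘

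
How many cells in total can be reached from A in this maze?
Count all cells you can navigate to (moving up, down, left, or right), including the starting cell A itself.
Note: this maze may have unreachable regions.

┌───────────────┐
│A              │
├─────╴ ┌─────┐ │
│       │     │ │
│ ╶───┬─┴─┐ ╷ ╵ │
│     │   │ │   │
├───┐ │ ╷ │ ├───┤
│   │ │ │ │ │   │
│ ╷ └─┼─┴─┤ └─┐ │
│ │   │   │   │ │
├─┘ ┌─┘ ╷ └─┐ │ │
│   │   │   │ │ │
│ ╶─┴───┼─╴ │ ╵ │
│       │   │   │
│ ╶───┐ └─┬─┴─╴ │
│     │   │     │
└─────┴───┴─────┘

Using BFS/flood-fill to find all reachable cells from A:
Maze size: 8 × 8 = 64 total cells
28 cell(s) are walled off and cannot be reached from A.
Reachable cells: 36

Reachable region (· marks reachable cells):

┌───────────────┐
│A · · · · · · ·│
├─────╴ ┌─────┐ │
│· · · ·│· · ·│·│
│ ╶───┬─┴─┐ ╷ ╵ │
│· · ·│   │·│· ·│
├───┐ │ ╷ │ ├───┤
│   │·│ │ │·│· ·│
│ ╷ └─┼─┴─┤ └─┐ │
│ │   │   │· ·│·│
├─┘ ┌─┘ ╷ └─┐ │ │
│   │   │   │·│·│
│ ╶─┴───┼─╴ │ ╵ │
│       │   │· ·│
│ ╶───┐ └─┬─┴─╴ │
│     │   │· · ·│
└─────┴───┴─────┘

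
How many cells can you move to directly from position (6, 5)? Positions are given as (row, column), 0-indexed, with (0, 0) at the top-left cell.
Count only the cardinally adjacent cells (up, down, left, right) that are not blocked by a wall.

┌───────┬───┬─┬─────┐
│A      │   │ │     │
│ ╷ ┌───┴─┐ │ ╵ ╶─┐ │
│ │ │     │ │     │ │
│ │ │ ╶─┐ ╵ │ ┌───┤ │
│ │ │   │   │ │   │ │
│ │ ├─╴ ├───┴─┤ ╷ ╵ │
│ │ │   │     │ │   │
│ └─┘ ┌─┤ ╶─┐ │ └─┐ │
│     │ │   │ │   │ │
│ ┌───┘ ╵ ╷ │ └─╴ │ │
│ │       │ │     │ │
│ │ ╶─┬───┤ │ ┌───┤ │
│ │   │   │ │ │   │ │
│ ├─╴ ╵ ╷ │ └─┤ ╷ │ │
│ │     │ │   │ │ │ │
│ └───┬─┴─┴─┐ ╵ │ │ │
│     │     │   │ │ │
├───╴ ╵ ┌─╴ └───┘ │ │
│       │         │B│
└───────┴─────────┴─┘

Checking passable neighbors of (6, 5):
Neighbors: (5, 5), (7, 5)
Count: 2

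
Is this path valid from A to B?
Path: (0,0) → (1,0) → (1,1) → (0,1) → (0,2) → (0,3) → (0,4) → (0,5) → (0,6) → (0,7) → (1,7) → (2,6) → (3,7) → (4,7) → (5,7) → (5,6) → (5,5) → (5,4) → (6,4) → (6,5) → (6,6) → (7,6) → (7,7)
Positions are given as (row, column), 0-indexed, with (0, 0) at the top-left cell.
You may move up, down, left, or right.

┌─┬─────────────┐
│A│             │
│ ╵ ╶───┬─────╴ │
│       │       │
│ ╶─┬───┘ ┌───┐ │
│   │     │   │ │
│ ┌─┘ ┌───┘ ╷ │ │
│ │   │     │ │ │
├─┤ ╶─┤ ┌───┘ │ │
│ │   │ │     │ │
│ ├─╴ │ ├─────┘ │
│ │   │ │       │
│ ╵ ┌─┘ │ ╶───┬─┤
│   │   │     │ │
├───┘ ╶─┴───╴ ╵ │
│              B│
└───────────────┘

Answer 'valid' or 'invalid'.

Checking path validity:
Result: Invalid move at step 11: cannot move from (1, 7) to (2, 6).

invalid

Correct solution:

┌─┬─────────────┐
│A│↱ → → → → → ↓│
│ ╵ ╶───┬─────╴ │
│↳ ↑    │      ↓│
│ ╶─┬───┘ ┌───┐ │
│   │     │   │↓│
│ ┌─┘ ┌───┘ ╷ │ │
│ │   │     │ │↓│
├─┤ ╶─┤ ┌───┘ │ │
│ │   │ │     │↓│
│ ├─╴ │ ├─────┘ │
│ │   │ │↓ ← ← ↲│
│ ╵ ┌─┘ │ ╶───┬─┤
│   │   │↳ → ↓│ │
├───┘ ╶─┴───╴ ╵ │
│            ↳ B│
└───────────────┘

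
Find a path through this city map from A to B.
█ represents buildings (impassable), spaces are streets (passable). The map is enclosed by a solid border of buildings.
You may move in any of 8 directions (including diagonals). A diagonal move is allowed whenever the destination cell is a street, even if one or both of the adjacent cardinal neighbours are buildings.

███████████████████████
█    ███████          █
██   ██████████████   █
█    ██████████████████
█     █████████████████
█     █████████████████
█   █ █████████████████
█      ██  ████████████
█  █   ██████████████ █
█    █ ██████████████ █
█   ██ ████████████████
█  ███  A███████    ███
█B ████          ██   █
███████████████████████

Finding the shortest path from A to B:
Movement: 8-directional
Path length: 8 steps
Directions: left → up-left → up → up-left → down-left → down-left → down-left → down-left

Solution:

███████████████████████
█    ███████          █
██   ██████████████   █
█    ██████████████████
█     █████████████████
█     █████████████████
█   █ █████████████████
█      ██  ████████████
█  █ ↙ ██████████████ █
█   ↙█↖██████████████ █
█  ↙██↑████████████████
█ ↙███ ↖A███████    ███
█B ████          ██   █
███████████████████████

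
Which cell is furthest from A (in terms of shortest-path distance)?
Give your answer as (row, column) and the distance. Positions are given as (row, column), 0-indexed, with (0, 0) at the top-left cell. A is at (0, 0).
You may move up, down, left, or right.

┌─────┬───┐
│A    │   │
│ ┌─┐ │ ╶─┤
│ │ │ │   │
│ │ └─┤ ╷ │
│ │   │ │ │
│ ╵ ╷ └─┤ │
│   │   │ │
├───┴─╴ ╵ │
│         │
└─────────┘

Computing BFS distances from A to all cells:
Furthest cell: (0, 4)
Distance: 16 steps

Path from A to the furthest cell:

┌─────┬───┐
│A    │↱ B│
│ ┌─┐ │ ╶─┤
│↓│ │ │↑ ↰│
│ │ └─┤ ╷ │
│↓│↱ ↓│ │↑│
│ ╵ ╷ └─┤ │
│↳ ↑│↳ ↓│↑│
├───┴─╴ ╵ │
│      ↳ ↑│
└─────────┘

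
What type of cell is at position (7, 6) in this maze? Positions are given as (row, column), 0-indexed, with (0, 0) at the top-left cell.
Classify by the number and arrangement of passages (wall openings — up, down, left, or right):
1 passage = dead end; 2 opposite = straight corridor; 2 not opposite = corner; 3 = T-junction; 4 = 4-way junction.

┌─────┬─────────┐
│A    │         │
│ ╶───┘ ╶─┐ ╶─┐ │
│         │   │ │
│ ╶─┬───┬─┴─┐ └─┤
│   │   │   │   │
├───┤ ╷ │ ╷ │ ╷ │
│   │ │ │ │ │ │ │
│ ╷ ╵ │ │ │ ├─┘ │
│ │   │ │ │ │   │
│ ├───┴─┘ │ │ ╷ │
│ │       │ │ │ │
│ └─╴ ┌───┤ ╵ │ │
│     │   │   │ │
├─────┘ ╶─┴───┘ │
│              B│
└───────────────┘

Checking cell at (7, 6):
Number of passages: 2
Cell type: straight corridor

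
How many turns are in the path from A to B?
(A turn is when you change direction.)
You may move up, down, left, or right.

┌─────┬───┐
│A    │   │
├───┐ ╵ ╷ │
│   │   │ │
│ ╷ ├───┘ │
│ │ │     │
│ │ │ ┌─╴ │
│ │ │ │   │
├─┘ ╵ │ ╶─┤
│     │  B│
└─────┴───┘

Directions: right, right, down, right, up, right, down, down, down, left, down, right
Number of turns: 8

Solution:

┌─────┬───┐
│A → ↓│↱ ↓│
├───┐ ╵ ╷ │
│   │↳ ↑│↓│
│ ╷ ├───┘ │
│ │ │    ↓│
│ │ │ ┌─╴ │
│ │ │ │↓ ↲│
├─┘ ╵ │ ╶─┤
│     │↳ B│
└─────┴───┘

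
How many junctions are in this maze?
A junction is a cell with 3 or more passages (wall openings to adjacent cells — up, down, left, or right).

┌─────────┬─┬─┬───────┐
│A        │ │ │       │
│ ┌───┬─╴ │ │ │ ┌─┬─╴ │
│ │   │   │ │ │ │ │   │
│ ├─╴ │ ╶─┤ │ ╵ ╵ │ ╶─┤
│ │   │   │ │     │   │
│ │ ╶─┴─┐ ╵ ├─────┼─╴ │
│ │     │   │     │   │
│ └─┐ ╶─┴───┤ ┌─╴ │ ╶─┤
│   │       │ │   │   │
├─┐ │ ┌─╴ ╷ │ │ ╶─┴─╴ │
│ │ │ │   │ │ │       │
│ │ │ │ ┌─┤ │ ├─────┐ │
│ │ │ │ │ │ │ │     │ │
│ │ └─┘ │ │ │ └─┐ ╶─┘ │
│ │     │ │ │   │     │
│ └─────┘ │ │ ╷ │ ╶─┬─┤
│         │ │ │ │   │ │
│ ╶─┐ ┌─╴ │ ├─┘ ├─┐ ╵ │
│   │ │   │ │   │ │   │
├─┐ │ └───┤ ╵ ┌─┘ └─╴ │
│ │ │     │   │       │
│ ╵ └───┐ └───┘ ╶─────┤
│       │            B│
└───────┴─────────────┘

Checking each cell for number of passages:

Junctions found (3+ passages):
  (2, 7): 3 passages
  (3, 2): 3 passages
  (4, 2): 3 passages
  (4, 4): 3 passages
  (5, 10): 3 passages
  (6, 8): 3 passages
  (7, 6): 3 passages
  (7, 8): 3 passages
  (8, 0): 3 passages
  (8, 2): 3 passages
  (8, 4): 3 passages
  (9, 10): 3 passages
  (10, 8): 3 passages
  (11, 1): 3 passages
  (11, 7): 3 passages
Total junctions: 15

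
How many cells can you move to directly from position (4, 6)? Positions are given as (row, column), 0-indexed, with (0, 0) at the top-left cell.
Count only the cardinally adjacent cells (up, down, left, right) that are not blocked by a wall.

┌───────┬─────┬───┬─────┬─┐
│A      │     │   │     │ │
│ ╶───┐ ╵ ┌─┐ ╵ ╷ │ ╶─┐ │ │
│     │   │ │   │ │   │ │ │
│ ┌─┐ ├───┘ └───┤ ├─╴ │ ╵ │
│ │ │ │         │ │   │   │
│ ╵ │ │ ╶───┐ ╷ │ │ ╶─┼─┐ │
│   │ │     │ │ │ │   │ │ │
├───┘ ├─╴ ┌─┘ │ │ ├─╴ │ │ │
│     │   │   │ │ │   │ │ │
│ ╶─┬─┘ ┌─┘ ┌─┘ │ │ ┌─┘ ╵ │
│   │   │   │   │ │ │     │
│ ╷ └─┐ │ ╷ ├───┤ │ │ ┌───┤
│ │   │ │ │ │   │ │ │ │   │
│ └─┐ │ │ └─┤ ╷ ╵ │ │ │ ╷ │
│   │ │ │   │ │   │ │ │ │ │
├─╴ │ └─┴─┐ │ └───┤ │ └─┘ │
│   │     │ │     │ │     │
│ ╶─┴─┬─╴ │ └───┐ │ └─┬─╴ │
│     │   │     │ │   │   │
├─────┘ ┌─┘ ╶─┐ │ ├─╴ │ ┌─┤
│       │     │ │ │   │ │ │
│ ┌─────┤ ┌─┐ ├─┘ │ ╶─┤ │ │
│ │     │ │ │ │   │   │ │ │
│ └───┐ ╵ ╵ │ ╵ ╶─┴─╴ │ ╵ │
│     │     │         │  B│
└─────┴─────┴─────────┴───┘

Checking passable neighbors of (4, 6):
Neighbors: (3, 6), (4, 5)
Count: 2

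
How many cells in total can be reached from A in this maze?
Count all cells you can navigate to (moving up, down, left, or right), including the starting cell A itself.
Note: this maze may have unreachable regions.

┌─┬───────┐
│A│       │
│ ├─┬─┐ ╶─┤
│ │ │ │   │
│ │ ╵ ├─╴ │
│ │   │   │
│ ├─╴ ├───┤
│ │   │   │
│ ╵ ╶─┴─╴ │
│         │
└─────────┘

Using BFS/flood-fill to find all reachable cells from A:
Maze size: 5 × 5 = 25 total cells
8 cell(s) are walled off and cannot be reached from A.
Reachable cells: 17

Reachable region (· marks reachable cells):

┌─┬───────┐
│A│       │
│ ├─┬─┐ ╶─┤
│·│·│·│   │
│ │ ╵ ├─╴ │
│·│· ·│   │
│ ├─╴ ├───┤
│·│· ·│· ·│
│ ╵ ╶─┴─╴ │
│· · · · ·│
└─────────┘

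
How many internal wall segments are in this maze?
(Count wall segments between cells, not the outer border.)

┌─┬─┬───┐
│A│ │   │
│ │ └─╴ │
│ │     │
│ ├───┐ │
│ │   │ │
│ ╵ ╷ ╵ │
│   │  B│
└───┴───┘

Counting internal wall segments:
Total internal walls: 9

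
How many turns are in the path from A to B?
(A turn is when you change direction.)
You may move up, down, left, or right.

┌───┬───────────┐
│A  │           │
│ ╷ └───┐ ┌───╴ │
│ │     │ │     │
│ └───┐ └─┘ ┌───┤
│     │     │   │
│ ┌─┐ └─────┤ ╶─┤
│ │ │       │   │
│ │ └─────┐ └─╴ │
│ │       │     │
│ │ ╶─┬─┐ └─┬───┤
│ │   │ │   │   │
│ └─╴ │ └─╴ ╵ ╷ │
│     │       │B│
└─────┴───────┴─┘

Directions: down, down, down, down, down, down, right, right, up, left, up, right, right, right, down, right, down, right, up, right, down
Number of turns: 12

Solution:

┌───┬───────────┐
│A  │           │
│ ╷ └───┐ ┌───╴ │
│↓│     │ │     │
│ └───┐ └─┘ ┌───┤
│↓    │     │   │
│ ┌─┐ └─────┤ ╶─┤
│↓│ │       │   │
│ │ └─────┐ └─╴ │
│↓│↱ → → ↓│     │
│ │ ╶─┬─┐ └─┬───┤
│↓│↑ ↰│ │↳ ↓│↱ ↓│
│ └─╴ │ └─╴ ╵ ╷ │
│↳ → ↑│    ↳ ↑│B│
└─────┴───────┴─┘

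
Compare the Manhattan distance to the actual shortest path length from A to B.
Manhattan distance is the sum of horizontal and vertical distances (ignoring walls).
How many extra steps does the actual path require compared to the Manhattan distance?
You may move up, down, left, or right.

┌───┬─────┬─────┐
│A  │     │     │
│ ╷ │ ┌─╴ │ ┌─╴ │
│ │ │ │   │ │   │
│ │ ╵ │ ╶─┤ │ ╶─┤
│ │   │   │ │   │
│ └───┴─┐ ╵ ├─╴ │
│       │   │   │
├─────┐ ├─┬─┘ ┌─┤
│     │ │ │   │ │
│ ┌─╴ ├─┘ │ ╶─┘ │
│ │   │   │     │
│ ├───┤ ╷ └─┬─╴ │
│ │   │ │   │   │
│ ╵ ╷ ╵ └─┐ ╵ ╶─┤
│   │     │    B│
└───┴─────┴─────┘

Manhattan distance: |7 - 0| + |7 - 0| = 14
Actual path length: 34
Extra steps: 34 - 14 = 20

Solution:

┌───┬─────┬─────┐
│A ↓│↱ → ↓│↱ → ↓│
│ ╷ │ ┌─╴ │ ┌─╴ │
│ │↓│↑│↓ ↲│↑│↓ ↲│
│ │ ╵ │ ╶─┤ │ ╶─┤
│ │↳ ↑│↳ ↓│↑│↳ ↓│
│ └───┴─┐ ╵ ├─╴ │
│       │↳ ↑│↓ ↲│
├─────┐ ├─┬─┘ ┌─┤
│     │ │ │↓ ↲│ │
│ ┌─╴ ├─┘ │ ╶─┘ │
│ │   │   │↳ → ↓│
│ ├───┤ ╷ └─┬─╴ │
│ │   │ │   │↓ ↲│
│ ╵ ╷ ╵ └─┐ ╵ ╶─┤
│   │     │  ↳ B│
└───┴─────┴─────┘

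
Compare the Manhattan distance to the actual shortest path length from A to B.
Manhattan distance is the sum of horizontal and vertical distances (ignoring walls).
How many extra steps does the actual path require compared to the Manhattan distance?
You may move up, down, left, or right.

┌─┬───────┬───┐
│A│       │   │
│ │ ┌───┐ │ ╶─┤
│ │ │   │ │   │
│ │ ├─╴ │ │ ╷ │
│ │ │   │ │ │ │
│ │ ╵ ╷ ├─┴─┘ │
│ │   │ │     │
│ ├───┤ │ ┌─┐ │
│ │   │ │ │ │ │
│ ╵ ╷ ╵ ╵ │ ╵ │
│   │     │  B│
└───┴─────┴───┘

Manhattan distance: |5 - 0| + |6 - 0| = 11
Actual path length: 17
Extra steps: 17 - 11 = 6

Solution:

┌─┬───────┬───┐
│A│       │   │
│ │ ┌───┐ │ ╶─┤
│↓│ │   │ │   │
│ │ ├─╴ │ │ ╷ │
│↓│ │   │ │ │ │
│ │ ╵ ╷ ├─┴─┘ │
│↓│   │ │↱ → ↓│
│ ├───┤ │ ┌─┐ │
│↓│↱ ↓│ │↑│ │↓│
│ ╵ ╷ ╵ ╵ │ ╵ │
│↳ ↑│↳ → ↑│  B│
└───┴─────┴───┘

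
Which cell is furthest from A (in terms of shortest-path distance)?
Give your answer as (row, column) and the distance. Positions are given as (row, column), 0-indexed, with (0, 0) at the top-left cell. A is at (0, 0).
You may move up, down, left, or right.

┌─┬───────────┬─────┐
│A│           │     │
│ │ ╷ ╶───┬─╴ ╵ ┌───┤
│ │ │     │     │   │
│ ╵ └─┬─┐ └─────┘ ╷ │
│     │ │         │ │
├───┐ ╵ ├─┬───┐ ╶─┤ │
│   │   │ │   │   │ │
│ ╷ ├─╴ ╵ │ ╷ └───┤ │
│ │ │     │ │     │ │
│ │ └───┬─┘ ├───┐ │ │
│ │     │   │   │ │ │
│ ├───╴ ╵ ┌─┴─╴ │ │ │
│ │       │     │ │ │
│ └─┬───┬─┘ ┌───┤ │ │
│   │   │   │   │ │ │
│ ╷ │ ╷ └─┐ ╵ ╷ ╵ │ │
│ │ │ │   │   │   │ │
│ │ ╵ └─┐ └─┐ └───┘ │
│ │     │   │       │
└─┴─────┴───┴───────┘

Computing BFS distances from A to all cells:
Furthest cell: (9, 5)
Distance: 66 steps

Path from A to the furthest cell:

┌─┬───────────┬─────┐
│A│↱ ↓        │     │
│ │ ╷ ╶───┬─╴ ╵ ┌───┤
│↓│↑│↳ → ↓│     │↱ ↓│
│ ╵ └─┬─┐ └─────┘ ╷ │
│↳ ↑  │ │↳ → → → ↑│↓│
├───┐ ╵ ├─┬───┐ ╶─┤ │
│↓ ↰│   │ │↓ ↰│   │↓│
│ ╷ ├─╴ ╵ │ ╷ └───┤ │
│↓│↑│     │↓│↑ ← ↰│↓│
│ │ └───┬─┘ ├───┐ │ │
│↓│↑ ← ↰│↓ ↲│   │↑│↓│
│ ├───╴ ╵ ┌─┴─╴ │ │ │
│↓│    ↑ ↲│     │↑│↓│
│ └─┬───┬─┘ ┌───┤ │ │
│↳ ↓│↱ ↓│   │↱ ↓│↑│↓│
│ ╷ │ ╷ └─┐ ╵ ╷ ╵ │ │
│ │↓│↑│↳ ↓│  ↑│↳ ↑│↓│
│ │ ╵ └─┐ └─┐ └───┘ │
│ │↳ ↑  │↳ B│↑ ← ← ↲│
└─┴─────┴───┴───────┘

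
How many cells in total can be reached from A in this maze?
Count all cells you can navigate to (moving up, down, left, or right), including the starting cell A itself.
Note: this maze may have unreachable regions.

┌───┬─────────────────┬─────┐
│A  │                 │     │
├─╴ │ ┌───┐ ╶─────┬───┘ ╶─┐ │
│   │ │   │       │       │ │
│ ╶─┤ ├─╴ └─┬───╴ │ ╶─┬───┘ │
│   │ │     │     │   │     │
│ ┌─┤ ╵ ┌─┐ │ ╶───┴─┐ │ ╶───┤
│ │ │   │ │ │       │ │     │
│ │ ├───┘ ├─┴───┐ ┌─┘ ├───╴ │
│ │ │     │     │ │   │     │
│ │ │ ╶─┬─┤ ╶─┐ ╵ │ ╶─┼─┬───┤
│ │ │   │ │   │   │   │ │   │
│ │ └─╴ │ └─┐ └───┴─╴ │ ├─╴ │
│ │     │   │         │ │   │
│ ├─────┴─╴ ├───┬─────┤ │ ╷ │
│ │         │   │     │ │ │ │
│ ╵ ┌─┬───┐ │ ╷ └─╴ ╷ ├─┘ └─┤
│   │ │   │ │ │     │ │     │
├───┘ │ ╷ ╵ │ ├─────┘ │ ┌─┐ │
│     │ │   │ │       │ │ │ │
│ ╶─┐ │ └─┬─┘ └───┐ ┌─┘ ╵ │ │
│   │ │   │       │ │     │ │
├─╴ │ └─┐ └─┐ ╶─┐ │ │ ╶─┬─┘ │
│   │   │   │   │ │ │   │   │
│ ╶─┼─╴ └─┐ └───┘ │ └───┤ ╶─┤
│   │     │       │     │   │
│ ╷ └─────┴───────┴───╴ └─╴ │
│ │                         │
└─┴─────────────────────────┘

Using BFS/flood-fill to find all reachable cells from A:
Maze size: 14 × 14 = 196 total cells
82 cell(s) are walled off and cannot be reached from A.
Reachable cells: 114

Reachable region (· marks reachable cells):

┌───┬─────────────────┬─────┐
│A ·│                 │     │
├─╴ │ ┌───┐ ╶─────┬───┘ ╶─┐ │
│· ·│ │   │       │       │ │
│ ╶─┤ ├─╴ └─┬───╴ │ ╶─┬───┘ │
│· ·│ │     │     │   │     │
│ ┌─┤ ╵ ┌─┐ │ ╶───┴─┐ │ ╶───┤
│·│ │   │ │ │       │ │     │
│ │ ├───┘ ├─┴───┐ ┌─┘ ├───╴ │
│·│ │     │     │ │   │     │
│ │ │ ╶─┬─┤ ╶─┐ ╵ │ ╶─┼─┬───┤
│·│ │   │·│   │   │   │ │· ·│
│ │ └─╴ │ └─┐ └───┴─╴ │ ├─╴ │
│·│     │· ·│         │ │· ·│
│ ├─────┴─╴ ├───┬─────┤ │ ╷ │
│·│· · · · ·│· ·│· · ·│ │·│·│
│ ╵ ┌─┬───┐ │ ╷ └─╴ ╷ ├─┘ └─┤
│· ·│·│· ·│·│·│· · ·│·│· · ·│
├───┘ │ ╷ ╵ │ ├─────┘ │ ┌─┐ │
│· · ·│·│· ·│·│· · · ·│·│·│·│
│ ╶─┐ │ └─┬─┘ └───┐ ┌─┘ ╵ │ │
│· ·│·│· ·│· · · ·│·│· · ·│·│
├─╴ │ └─┐ └─┐ ╶─┐ │ │ ╶─┬─┘ │
│· ·│· ·│· ·│· ·│·│·│· ·│· ·│
│ ╶─┼─╴ └─┐ └───┘ │ └───┤ ╶─┤
│· ·│· · ·│· · · ·│· · ·│· ·│
│ ╷ └─────┴───────┴───╴ └─╴ │
│·│· · · · · · · · · · · · ·│
└─┴─────────────────────────┘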